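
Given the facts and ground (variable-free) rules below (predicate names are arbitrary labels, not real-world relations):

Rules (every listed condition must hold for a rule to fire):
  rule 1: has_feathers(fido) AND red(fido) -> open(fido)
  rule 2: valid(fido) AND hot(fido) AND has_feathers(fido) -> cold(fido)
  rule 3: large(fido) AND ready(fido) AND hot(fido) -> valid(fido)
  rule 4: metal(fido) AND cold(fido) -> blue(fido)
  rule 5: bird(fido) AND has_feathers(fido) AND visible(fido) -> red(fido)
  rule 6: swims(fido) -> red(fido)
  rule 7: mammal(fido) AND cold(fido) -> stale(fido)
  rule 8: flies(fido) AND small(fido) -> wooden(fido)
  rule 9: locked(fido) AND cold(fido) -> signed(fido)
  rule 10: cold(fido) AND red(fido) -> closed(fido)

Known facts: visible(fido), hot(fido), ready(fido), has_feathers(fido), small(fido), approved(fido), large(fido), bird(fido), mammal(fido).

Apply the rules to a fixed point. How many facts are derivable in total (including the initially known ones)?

15

[1] rule 3 [large(fido) AND ready(fido) AND hot(fido) -> valid(fido)]; rule 5 [bird(fido) AND has_feathers(fido) AND visible(fido) -> red(fido)]. ⇒ new: valid(fido), red(fido).
[2] rule 1 [has_feathers(fido) AND red(fido) -> open(fido)]; rule 2 [valid(fido) AND hot(fido) AND has_feathers(fido) -> cold(fido)]. ⇒ new: open(fido), cold(fido).
[3] rule 7 [mammal(fido) AND cold(fido) -> stale(fido)]; rule 10 [cold(fido) AND red(fido) -> closed(fido)]. ⇒ new: stale(fido), closed(fido).
Closure: {approved(fido), bird(fido), closed(fido), cold(fido), has_feathers(fido), hot(fido), large(fido), mammal(fido), open(fido), ready(fido), red(fido), small(fido), stale(fido), valid(fido), visible(fido)} — 15 facts.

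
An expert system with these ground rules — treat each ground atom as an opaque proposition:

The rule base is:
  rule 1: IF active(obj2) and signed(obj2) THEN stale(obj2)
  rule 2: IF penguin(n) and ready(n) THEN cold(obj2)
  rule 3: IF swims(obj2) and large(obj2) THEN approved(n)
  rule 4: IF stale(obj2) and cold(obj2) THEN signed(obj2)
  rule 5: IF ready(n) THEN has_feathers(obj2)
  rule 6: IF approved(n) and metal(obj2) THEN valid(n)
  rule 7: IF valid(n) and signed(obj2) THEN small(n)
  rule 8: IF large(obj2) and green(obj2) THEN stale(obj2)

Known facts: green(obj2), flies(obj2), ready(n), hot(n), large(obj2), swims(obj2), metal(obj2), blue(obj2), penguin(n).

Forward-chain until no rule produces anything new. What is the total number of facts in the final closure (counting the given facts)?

16

Round 1 fires rule 2, rule 3, rule 5, rule 8, giving cold(obj2), approved(n), has_feathers(obj2), stale(obj2).
Round 2 fires rule 4, rule 6, giving signed(obj2), valid(n).
Round 3 fires rule 7, giving small(n).
Closure: {approved(n), blue(obj2), cold(obj2), flies(obj2), green(obj2), has_feathers(obj2), hot(n), large(obj2), metal(obj2), penguin(n), ready(n), signed(obj2), small(n), stale(obj2), swims(obj2), valid(n)} — 16 facts.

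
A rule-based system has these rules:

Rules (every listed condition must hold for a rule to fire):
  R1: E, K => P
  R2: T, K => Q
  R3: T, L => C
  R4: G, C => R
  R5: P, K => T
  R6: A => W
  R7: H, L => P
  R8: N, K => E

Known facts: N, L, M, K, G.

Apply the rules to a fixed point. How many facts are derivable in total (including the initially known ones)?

Round 1 — R8, derive E.
Round 2 — R1, derive P.
Round 3 — R5, derive T.
Round 4 — R2, R3, derive Q, C.
Round 5 — R4, derive R.
Closure: {C, E, G, K, L, M, N, P, Q, R, T} — 11 facts.

11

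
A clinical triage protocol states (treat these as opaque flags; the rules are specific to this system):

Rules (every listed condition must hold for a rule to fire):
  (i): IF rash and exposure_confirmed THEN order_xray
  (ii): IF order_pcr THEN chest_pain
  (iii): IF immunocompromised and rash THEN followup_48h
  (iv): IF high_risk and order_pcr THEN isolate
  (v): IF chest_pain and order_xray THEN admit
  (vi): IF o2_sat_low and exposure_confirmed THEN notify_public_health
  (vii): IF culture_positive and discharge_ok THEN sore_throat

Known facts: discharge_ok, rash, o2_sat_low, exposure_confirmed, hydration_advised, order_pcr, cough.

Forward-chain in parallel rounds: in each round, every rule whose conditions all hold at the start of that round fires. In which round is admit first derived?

Round 1: (i) [IF rash and exposure_confirmed THEN order_xray]; (ii) [IF order_pcr THEN chest_pain]; (vi) [IF o2_sat_low and exposure_confirmed THEN notify_public_health]. New: order_xray, chest_pain, notify_public_health.
Round 2: (v) [IF chest_pain and order_xray THEN admit]. New: admit.
admit first appears in round 2.

2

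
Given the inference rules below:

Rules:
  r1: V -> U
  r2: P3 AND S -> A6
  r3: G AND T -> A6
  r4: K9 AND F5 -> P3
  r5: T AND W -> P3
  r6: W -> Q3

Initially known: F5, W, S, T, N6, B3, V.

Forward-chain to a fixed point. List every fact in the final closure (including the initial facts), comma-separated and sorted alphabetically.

A6, B3, F5, N6, P3, Q3, S, T, U, V, W

Round 1 fires r1, r5, r6, giving U, P3, Q3.
Round 2 fires r2, giving A6.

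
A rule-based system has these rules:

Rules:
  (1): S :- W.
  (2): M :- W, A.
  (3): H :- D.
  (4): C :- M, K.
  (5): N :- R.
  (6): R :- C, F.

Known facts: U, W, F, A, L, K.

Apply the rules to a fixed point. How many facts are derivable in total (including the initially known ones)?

Round 1 — (1), (2), derive S, M.
Round 2 — (4), derive C.
Round 3 — (6), derive R.
Round 4 — (5), derive N.
Closure: {A, C, F, K, L, M, N, R, S, U, W} — 11 facts.

11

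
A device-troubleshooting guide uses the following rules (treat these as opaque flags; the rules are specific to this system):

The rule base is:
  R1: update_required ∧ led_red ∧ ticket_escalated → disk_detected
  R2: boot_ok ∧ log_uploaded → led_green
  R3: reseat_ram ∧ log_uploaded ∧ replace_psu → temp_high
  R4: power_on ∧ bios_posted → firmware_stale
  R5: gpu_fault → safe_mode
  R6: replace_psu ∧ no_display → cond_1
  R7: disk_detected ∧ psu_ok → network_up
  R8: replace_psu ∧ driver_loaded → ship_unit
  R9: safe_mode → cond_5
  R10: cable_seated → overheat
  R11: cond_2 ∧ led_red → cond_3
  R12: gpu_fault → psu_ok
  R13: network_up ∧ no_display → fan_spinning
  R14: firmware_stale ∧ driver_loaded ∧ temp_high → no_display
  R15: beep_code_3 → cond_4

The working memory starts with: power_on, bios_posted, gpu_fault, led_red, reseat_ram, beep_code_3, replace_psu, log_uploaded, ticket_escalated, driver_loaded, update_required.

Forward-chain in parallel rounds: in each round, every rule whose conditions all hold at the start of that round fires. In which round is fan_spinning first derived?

3

Round 1 fires R1, R3, R4, R5, R8, R12, R15, giving disk_detected, temp_high, firmware_stale, safe_mode, ship_unit, psu_ok, cond_4.
Round 2 fires R7, R9, R14, giving network_up, cond_5, no_display.
Round 3 fires R6, R13, giving cond_1, fan_spinning.
fan_spinning first appears in round 3.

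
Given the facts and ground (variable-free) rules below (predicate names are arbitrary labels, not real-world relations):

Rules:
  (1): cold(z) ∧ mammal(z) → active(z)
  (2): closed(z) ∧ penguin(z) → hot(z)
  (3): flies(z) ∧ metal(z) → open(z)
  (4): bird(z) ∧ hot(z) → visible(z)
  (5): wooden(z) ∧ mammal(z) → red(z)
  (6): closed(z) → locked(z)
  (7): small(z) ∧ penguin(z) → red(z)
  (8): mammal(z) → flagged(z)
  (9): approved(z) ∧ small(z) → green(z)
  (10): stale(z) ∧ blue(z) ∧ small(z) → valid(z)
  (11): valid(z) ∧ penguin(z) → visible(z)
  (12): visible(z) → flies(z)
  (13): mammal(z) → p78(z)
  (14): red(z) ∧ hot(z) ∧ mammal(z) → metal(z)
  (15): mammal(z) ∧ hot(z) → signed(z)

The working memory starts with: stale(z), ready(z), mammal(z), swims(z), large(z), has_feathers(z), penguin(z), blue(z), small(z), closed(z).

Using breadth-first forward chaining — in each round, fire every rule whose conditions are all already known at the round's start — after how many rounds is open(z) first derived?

Round 1 — (2), (6), (7), (8), (10), (13), derive hot(z), locked(z), red(z), flagged(z), valid(z), p78(z).
Round 2 — (11), (14), (15), derive visible(z), metal(z), signed(z).
Round 3 — (12), derive flies(z).
Round 4 — (3), derive open(z).
open(z) first appears in round 4.

4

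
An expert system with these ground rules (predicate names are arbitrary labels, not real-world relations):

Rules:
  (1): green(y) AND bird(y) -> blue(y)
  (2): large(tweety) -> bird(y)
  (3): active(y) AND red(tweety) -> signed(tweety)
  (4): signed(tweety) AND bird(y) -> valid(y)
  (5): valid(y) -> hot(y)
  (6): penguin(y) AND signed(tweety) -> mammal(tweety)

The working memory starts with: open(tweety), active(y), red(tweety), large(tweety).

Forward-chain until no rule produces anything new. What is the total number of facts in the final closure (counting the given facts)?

8

Round 1 — (2), (3), derive bird(y), signed(tweety).
Round 2 — (4), derive valid(y).
Round 3 — (5), derive hot(y).
Closure: {active(y), bird(y), hot(y), large(tweety), open(tweety), red(tweety), signed(tweety), valid(y)} — 8 facts.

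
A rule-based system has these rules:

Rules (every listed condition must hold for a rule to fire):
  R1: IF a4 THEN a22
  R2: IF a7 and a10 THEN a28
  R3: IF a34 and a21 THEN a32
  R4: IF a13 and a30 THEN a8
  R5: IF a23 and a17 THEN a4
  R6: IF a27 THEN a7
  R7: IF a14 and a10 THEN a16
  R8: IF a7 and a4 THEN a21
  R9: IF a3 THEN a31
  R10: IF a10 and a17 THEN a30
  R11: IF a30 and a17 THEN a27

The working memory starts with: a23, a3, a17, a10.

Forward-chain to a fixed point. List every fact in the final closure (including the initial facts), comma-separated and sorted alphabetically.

Round 1: R5 [IF a23 and a17 THEN a4]; R9 [IF a3 THEN a31]; R10 [IF a10 and a17 THEN a30]. Adds a4, a31, a30.
Round 2: R1 [IF a4 THEN a22]; R11 [IF a30 and a17 THEN a27]. Adds a22, a27.
Round 3: R6 [IF a27 THEN a7]. Adds a7.
Round 4: R2 [IF a7 and a10 THEN a28]; R8 [IF a7 and a4 THEN a21]. Adds a28, a21.

a10, a17, a21, a22, a23, a27, a28, a3, a30, a31, a4, a7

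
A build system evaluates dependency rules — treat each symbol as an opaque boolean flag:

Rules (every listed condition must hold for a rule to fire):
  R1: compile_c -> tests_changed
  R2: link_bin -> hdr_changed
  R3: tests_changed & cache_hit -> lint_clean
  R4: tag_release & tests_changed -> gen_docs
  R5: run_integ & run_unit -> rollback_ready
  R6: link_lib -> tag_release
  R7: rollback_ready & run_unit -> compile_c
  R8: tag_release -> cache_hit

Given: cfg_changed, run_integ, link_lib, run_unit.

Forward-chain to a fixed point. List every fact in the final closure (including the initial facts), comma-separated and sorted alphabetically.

Round 1: R5 [run_integ & run_unit -> rollback_ready]; R6 [link_lib -> tag_release]. New: rollback_ready, tag_release.
Round 2: R7 [rollback_ready & run_unit -> compile_c]; R8 [tag_release -> cache_hit]. New: compile_c, cache_hit.
Round 3: R1 [compile_c -> tests_changed]. New: tests_changed.
Round 4: R3 [tests_changed & cache_hit -> lint_clean]; R4 [tag_release & tests_changed -> gen_docs]. New: lint_clean, gen_docs.

cache_hit, cfg_changed, compile_c, gen_docs, link_lib, lint_clean, rollback_ready, run_integ, run_unit, tag_release, tests_changed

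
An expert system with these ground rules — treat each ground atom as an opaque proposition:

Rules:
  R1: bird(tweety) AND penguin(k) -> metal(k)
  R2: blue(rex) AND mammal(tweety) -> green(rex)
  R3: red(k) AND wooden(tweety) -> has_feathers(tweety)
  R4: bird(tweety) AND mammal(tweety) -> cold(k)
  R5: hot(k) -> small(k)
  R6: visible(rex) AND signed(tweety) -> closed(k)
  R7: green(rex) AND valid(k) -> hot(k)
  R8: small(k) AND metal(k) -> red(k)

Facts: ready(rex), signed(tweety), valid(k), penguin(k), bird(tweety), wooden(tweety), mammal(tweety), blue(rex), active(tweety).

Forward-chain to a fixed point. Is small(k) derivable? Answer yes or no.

[1] R1 [bird(tweety) AND penguin(k) -> metal(k)]; R2 [blue(rex) AND mammal(tweety) -> green(rex)]; R4 [bird(tweety) AND mammal(tweety) -> cold(k)]. ⇒ new: metal(k), green(rex), cold(k).
[2] R7 [green(rex) AND valid(k) -> hot(k)]. ⇒ new: hot(k).
[3] R5 [hot(k) -> small(k)]. ⇒ new: small(k).
[4] R8 [small(k) AND metal(k) -> red(k)]. ⇒ new: red(k).
[5] R3 [red(k) AND wooden(tweety) -> has_feathers(tweety)]. ⇒ new: has_feathers(tweety).
small(k) appears in round 3, so it is derivable.

yes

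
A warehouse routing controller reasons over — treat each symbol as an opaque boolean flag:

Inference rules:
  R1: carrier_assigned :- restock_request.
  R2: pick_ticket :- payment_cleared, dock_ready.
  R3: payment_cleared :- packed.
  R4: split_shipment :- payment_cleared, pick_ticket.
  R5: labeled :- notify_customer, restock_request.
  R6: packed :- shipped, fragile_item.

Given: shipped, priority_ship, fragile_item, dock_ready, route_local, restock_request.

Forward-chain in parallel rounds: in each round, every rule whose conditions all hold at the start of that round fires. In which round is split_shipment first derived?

4

[1] R1 [carrier_assigned :- restock_request.]; R6 [packed :- shipped, fragile_item.]. ⇒ new: carrier_assigned, packed.
[2] R3 [payment_cleared :- packed.]. ⇒ new: payment_cleared.
[3] R2 [pick_ticket :- payment_cleared, dock_ready.]. ⇒ new: pick_ticket.
[4] R4 [split_shipment :- payment_cleared, pick_ticket.]. ⇒ new: split_shipment.
split_shipment first appears in round 4.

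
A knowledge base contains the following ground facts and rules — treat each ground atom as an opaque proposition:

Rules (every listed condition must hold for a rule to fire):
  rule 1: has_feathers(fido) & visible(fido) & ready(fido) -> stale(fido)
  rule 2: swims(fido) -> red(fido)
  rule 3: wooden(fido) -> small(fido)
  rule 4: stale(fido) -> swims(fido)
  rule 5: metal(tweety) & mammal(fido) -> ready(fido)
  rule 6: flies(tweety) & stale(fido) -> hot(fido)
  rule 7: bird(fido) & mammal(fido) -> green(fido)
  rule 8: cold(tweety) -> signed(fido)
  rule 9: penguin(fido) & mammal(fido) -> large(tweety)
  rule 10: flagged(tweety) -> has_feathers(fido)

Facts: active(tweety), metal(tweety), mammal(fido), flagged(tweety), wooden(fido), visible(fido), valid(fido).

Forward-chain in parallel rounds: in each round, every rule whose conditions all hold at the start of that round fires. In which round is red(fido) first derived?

4

Round 1 — rule 3, rule 5, rule 10, derive small(fido), ready(fido), has_feathers(fido).
Round 2 — rule 1, derive stale(fido).
Round 3 — rule 4, derive swims(fido).
Round 4 — rule 2, derive red(fido).
red(fido) first appears in round 4.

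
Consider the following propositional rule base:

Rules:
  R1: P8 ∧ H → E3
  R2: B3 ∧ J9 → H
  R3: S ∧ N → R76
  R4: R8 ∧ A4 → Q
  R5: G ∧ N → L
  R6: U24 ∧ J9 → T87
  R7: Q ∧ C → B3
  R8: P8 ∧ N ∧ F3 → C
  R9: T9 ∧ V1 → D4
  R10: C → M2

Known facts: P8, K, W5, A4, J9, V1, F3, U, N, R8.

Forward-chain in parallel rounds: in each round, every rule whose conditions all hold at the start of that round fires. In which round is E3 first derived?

4

Round 1 fires R4, R8, giving Q, C.
Round 2 fires R7, R10, giving B3, M2.
Round 3 fires R2, giving H.
Round 4 fires R1, giving E3.
E3 first appears in round 4.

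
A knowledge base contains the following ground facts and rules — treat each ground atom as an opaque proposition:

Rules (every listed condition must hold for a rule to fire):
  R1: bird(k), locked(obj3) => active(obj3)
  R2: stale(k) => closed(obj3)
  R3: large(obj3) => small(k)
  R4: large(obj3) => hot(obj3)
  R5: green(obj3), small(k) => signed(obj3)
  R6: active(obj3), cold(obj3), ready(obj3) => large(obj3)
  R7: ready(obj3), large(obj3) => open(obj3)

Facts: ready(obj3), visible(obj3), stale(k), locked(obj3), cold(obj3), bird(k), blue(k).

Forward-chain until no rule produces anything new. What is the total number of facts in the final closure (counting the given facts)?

13

Round 1: R1 [bird(k), locked(obj3) => active(obj3)]; R2 [stale(k) => closed(obj3)]. New: active(obj3), closed(obj3).
Round 2: R6 [active(obj3), cold(obj3), ready(obj3) => large(obj3)]. New: large(obj3).
Round 3: R3 [large(obj3) => small(k)]; R4 [large(obj3) => hot(obj3)]; R7 [ready(obj3), large(obj3) => open(obj3)]. New: small(k), hot(obj3), open(obj3).
Closure: {active(obj3), bird(k), blue(k), closed(obj3), cold(obj3), hot(obj3), large(obj3), locked(obj3), open(obj3), ready(obj3), small(k), stale(k), visible(obj3)} — 13 facts.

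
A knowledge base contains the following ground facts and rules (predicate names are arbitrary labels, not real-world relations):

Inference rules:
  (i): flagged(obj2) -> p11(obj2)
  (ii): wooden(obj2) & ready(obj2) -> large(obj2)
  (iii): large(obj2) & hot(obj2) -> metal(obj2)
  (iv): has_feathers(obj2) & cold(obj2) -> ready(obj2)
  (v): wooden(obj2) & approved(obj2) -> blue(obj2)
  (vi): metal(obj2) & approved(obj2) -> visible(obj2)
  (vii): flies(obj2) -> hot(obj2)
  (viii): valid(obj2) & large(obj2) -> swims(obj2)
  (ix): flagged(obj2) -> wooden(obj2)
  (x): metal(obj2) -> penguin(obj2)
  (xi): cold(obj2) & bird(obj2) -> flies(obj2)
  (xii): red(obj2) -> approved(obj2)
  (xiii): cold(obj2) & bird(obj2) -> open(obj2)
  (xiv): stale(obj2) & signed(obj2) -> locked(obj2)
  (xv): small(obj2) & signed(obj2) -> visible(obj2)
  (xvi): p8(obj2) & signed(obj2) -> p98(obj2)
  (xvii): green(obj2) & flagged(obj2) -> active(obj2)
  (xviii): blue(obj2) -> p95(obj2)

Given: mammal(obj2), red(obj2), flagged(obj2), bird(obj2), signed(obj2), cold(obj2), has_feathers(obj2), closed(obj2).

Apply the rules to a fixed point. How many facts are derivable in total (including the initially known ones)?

21

Round 1 — (i), (iv), (ix), (xi), (xii), (xiii), derive p11(obj2), ready(obj2), wooden(obj2), flies(obj2), approved(obj2), open(obj2).
Round 2 — (ii), (v), (vii), derive large(obj2), blue(obj2), hot(obj2).
Round 3 — (iii), (xviii), derive metal(obj2), p95(obj2).
Round 4 — (vi), (x), derive visible(obj2), penguin(obj2).
Closure: {approved(obj2), bird(obj2), blue(obj2), closed(obj2), cold(obj2), flagged(obj2), flies(obj2), has_feathers(obj2), hot(obj2), large(obj2), mammal(obj2), metal(obj2), open(obj2), p11(obj2), p95(obj2), penguin(obj2), ready(obj2), red(obj2), signed(obj2), visible(obj2), wooden(obj2)} — 21 facts.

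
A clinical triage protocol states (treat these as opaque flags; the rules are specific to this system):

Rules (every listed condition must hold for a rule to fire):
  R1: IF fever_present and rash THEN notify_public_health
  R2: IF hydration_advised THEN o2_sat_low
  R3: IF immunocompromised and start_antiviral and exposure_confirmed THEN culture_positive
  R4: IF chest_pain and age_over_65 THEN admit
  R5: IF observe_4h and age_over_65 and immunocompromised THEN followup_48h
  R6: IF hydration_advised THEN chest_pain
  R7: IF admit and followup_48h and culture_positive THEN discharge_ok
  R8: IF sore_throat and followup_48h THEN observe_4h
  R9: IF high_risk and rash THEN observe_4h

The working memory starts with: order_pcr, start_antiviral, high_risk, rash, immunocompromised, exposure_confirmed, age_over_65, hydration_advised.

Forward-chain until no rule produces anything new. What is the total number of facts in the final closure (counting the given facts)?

15

Round 1: R2 [IF hydration_advised THEN o2_sat_low]; R3 [IF immunocompromised and start_antiviral and exposure_confirmed THEN culture_positive]; R6 [IF hydration_advised THEN chest_pain]; R9 [IF high_risk and rash THEN observe_4h]. New: o2_sat_low, culture_positive, chest_pain, observe_4h.
Round 2: R4 [IF chest_pain and age_over_65 THEN admit]; R5 [IF observe_4h and age_over_65 and immunocompromised THEN followup_48h]. New: admit, followup_48h.
Round 3: R7 [IF admit and followup_48h and culture_positive THEN discharge_ok]. New: discharge_ok.
Closure: {admit, age_over_65, chest_pain, culture_positive, discharge_ok, exposure_confirmed, followup_48h, high_risk, hydration_advised, immunocompromised, o2_sat_low, observe_4h, order_pcr, rash, start_antiviral} — 15 facts.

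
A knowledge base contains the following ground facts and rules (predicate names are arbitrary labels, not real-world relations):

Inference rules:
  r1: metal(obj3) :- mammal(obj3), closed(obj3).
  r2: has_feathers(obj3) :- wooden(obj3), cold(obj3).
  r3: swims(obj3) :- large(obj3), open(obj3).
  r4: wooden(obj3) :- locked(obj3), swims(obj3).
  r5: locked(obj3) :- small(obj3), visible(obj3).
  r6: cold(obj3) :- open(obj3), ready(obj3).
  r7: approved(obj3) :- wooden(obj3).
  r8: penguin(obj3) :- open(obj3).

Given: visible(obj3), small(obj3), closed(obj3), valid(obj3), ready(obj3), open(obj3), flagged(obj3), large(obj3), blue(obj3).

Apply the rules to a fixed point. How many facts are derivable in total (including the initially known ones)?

16

Round 1: r3 [swims(obj3) :- large(obj3), open(obj3).]; r5 [locked(obj3) :- small(obj3), visible(obj3).]; r6 [cold(obj3) :- open(obj3), ready(obj3).]; r8 [penguin(obj3) :- open(obj3).]. New: swims(obj3), locked(obj3), cold(obj3), penguin(obj3).
Round 2: r4 [wooden(obj3) :- locked(obj3), swims(obj3).]. New: wooden(obj3).
Round 3: r2 [has_feathers(obj3) :- wooden(obj3), cold(obj3).]; r7 [approved(obj3) :- wooden(obj3).]. New: has_feathers(obj3), approved(obj3).
Closure: {approved(obj3), blue(obj3), closed(obj3), cold(obj3), flagged(obj3), has_feathers(obj3), large(obj3), locked(obj3), open(obj3), penguin(obj3), ready(obj3), small(obj3), swims(obj3), valid(obj3), visible(obj3), wooden(obj3)} — 16 facts.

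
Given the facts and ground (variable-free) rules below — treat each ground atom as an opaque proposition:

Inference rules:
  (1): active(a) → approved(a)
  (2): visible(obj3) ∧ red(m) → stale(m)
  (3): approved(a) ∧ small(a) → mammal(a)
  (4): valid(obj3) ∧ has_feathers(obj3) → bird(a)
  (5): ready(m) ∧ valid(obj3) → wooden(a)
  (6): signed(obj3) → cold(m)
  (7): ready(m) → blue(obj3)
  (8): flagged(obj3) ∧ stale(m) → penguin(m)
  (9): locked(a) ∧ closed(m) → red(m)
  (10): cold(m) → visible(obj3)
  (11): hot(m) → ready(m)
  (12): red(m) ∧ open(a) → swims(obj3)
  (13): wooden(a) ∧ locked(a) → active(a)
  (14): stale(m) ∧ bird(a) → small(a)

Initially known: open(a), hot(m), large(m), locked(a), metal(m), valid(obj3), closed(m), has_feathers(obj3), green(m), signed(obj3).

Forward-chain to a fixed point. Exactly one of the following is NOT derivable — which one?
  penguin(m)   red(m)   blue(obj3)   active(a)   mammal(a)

Round 1: (4) [valid(obj3) ∧ has_feathers(obj3) → bird(a)]; (6) [signed(obj3) → cold(m)]; (9) [locked(a) ∧ closed(m) → red(m)]; (11) [hot(m) → ready(m)]. New: bird(a), cold(m), red(m), ready(m).
Round 2: (5) [ready(m) ∧ valid(obj3) → wooden(a)]; (7) [ready(m) → blue(obj3)]; (10) [cold(m) → visible(obj3)]; (12) [red(m) ∧ open(a) → swims(obj3)]. New: wooden(a), blue(obj3), visible(obj3), swims(obj3).
Round 3: (2) [visible(obj3) ∧ red(m) → stale(m)]; (13) [wooden(a) ∧ locked(a) → active(a)]. New: stale(m), active(a).
Round 4: (1) [active(a) → approved(a)]; (14) [stale(m) ∧ bird(a) → small(a)]. New: approved(a), small(a).
Round 5: (3) [approved(a) ∧ small(a) → mammal(a)]. New: mammal(a).
Derived: active(a) (round 3), mammal(a) (round 5), blue(obj3) (round 2), red(m) (round 1). penguin(m) never appears in any round.

penguin(m)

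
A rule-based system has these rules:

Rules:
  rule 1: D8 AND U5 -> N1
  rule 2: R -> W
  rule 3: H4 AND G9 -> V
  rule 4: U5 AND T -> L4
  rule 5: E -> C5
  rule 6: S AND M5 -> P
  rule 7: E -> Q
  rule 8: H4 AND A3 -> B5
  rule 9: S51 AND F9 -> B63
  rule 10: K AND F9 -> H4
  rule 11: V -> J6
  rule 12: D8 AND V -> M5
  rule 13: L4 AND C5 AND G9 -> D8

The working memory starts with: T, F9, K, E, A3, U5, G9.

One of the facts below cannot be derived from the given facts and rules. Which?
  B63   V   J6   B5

Round 1 — rule 4, rule 5, rule 7, rule 10, derive L4, C5, Q, H4.
Round 2 — rule 3, rule 8, rule 13, derive V, B5, D8.
Round 3 — rule 1, rule 11, rule 12, derive N1, J6, M5.
Derived: B5 (round 2), V (round 2), J6 (round 3). B63 never appears in any round.

B63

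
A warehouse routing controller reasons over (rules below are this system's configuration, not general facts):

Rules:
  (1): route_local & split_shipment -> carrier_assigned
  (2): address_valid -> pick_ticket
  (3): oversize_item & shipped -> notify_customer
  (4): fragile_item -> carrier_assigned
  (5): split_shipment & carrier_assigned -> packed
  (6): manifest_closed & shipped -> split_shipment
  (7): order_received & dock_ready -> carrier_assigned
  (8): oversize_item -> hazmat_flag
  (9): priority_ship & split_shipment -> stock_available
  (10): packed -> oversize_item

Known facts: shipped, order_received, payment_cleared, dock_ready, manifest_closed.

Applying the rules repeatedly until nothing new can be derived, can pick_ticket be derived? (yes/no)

Round 1: (6) [manifest_closed & shipped -> split_shipment]; (7) [order_received & dock_ready -> carrier_assigned]. Adds split_shipment, carrier_assigned.
Round 2: (5) [split_shipment & carrier_assigned -> packed]. Adds packed.
Round 3: (10) [packed -> oversize_item]. Adds oversize_item.
Round 4: (3) [oversize_item & shipped -> notify_customer]; (8) [oversize_item -> hazmat_flag]. Adds notify_customer, hazmat_flag.
Fixed point reached. pick_ticket is concluded only by (2); (2) needs address_valid (never derived).

no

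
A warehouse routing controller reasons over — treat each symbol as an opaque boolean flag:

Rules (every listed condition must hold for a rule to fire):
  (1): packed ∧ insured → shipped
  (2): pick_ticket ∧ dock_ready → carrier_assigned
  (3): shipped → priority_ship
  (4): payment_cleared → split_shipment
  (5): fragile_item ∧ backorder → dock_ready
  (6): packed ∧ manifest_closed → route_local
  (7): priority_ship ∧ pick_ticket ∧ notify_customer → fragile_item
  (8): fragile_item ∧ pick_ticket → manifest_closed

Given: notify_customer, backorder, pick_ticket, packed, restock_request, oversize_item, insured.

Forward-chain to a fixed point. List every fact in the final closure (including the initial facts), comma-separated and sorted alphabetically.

backorder, carrier_assigned, dock_ready, fragile_item, insured, manifest_closed, notify_customer, oversize_item, packed, pick_ticket, priority_ship, restock_request, route_local, shipped

Round 1: (1) [packed ∧ insured → shipped]. New: shipped.
Round 2: (3) [shipped → priority_ship]. New: priority_ship.
Round 3: (7) [priority_ship ∧ pick_ticket ∧ notify_customer → fragile_item]. New: fragile_item.
Round 4: (5) [fragile_item ∧ backorder → dock_ready]; (8) [fragile_item ∧ pick_ticket → manifest_closed]. New: dock_ready, manifest_closed.
Round 5: (2) [pick_ticket ∧ dock_ready → carrier_assigned]; (6) [packed ∧ manifest_closed → route_local]. New: carrier_assigned, route_local.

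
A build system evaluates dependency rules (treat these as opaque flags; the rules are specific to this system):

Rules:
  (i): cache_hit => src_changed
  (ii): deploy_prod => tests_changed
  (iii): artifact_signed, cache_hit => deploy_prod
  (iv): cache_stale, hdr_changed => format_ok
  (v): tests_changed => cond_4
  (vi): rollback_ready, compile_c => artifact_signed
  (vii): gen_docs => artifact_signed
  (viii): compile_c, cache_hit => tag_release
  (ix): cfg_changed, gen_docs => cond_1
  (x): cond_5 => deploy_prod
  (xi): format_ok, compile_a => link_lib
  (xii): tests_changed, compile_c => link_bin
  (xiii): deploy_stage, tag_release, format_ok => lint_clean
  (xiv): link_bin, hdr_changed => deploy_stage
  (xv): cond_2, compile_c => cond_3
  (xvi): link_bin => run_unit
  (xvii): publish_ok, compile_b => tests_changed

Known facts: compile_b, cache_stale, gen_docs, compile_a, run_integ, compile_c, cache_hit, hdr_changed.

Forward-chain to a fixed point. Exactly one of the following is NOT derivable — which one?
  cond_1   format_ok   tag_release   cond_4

Round 1 fires (i), (iv), (vii), (viii), giving src_changed, format_ok, artifact_signed, tag_release.
Round 2 fires (iii), (xi), giving deploy_prod, link_lib.
Round 3 fires (ii), giving tests_changed.
Round 4 fires (v), (xii), giving cond_4, link_bin.
Round 5 fires (xiv), (xvi), giving deploy_stage, run_unit.
Round 6 fires (xiii), giving lint_clean.
Derived: tag_release (round 1), cond_4 (round 4), format_ok (round 1). cond_1 never appears in any round.

cond_1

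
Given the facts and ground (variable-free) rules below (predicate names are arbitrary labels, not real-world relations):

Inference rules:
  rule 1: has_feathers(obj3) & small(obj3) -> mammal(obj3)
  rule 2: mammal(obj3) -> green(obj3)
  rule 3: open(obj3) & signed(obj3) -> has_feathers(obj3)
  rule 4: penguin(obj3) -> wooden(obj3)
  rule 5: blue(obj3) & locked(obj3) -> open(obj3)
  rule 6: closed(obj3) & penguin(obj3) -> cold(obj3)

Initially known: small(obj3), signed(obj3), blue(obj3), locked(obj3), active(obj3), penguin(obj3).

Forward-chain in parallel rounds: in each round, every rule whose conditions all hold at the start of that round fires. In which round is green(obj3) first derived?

4

Round 1: rule 4 [penguin(obj3) -> wooden(obj3)]; rule 5 [blue(obj3) & locked(obj3) -> open(obj3)]. New: wooden(obj3), open(obj3).
Round 2: rule 3 [open(obj3) & signed(obj3) -> has_feathers(obj3)]. New: has_feathers(obj3).
Round 3: rule 1 [has_feathers(obj3) & small(obj3) -> mammal(obj3)]. New: mammal(obj3).
Round 4: rule 2 [mammal(obj3) -> green(obj3)]. New: green(obj3).
green(obj3) first appears in round 4.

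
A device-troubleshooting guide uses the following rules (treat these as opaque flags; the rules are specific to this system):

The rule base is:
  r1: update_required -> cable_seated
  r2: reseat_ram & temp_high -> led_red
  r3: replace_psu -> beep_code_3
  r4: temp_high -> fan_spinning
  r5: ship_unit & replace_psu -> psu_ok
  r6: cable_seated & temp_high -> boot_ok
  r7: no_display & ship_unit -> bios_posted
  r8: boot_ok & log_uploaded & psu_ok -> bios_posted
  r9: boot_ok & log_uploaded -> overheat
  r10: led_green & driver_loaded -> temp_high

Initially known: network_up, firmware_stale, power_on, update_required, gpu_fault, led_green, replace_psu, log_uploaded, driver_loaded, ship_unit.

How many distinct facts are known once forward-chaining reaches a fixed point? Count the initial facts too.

Round 1: r1 [update_required -> cable_seated]; r3 [replace_psu -> beep_code_3]; r5 [ship_unit & replace_psu -> psu_ok]; r10 [led_green & driver_loaded -> temp_high]. Adds cable_seated, beep_code_3, psu_ok, temp_high.
Round 2: r4 [temp_high -> fan_spinning]; r6 [cable_seated & temp_high -> boot_ok]. Adds fan_spinning, boot_ok.
Round 3: r8 [boot_ok & log_uploaded & psu_ok -> bios_posted]; r9 [boot_ok & log_uploaded -> overheat]. Adds bios_posted, overheat.
Closure: {beep_code_3, bios_posted, boot_ok, cable_seated, driver_loaded, fan_spinning, firmware_stale, gpu_fault, led_green, log_uploaded, network_up, overheat, power_on, psu_ok, replace_psu, ship_unit, temp_high, update_required} — 18 facts.

18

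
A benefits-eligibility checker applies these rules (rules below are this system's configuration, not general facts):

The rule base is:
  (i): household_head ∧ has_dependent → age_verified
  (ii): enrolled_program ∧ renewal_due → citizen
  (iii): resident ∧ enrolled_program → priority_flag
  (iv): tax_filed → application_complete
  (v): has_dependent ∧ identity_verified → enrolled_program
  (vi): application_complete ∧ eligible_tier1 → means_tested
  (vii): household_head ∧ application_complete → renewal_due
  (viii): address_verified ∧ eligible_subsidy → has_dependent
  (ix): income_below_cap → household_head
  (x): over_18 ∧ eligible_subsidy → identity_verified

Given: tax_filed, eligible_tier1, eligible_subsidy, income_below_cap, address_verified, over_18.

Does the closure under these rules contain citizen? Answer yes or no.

Round 1 — (iv), (viii), (ix), (x), derive application_complete, has_dependent, household_head, identity_verified.
Round 2 — (i), (v), (vi), (vii), derive age_verified, enrolled_program, means_tested, renewal_due.
Round 3 — (ii), derive citizen.
citizen appears in round 3, so it is derivable.

yes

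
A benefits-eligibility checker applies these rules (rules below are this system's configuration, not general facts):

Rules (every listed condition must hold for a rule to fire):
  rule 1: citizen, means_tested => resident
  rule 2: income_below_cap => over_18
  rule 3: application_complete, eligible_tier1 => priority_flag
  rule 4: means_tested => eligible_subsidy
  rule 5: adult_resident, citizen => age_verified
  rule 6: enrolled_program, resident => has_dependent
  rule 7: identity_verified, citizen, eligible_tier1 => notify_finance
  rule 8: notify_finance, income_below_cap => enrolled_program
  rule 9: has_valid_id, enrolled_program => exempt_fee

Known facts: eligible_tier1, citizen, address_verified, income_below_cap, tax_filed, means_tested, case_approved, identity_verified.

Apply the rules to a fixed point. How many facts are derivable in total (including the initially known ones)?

Round 1: rule 1 [citizen, means_tested => resident]; rule 2 [income_below_cap => over_18]; rule 4 [means_tested => eligible_subsidy]; rule 7 [identity_verified, citizen, eligible_tier1 => notify_finance]. New: resident, over_18, eligible_subsidy, notify_finance.
Round 2: rule 8 [notify_finance, income_below_cap => enrolled_program]. New: enrolled_program.
Round 3: rule 6 [enrolled_program, resident => has_dependent]. New: has_dependent.
Closure: {address_verified, case_approved, citizen, eligible_subsidy, eligible_tier1, enrolled_program, has_dependent, identity_verified, income_below_cap, means_tested, notify_finance, over_18, resident, tax_filed} — 14 facts.

14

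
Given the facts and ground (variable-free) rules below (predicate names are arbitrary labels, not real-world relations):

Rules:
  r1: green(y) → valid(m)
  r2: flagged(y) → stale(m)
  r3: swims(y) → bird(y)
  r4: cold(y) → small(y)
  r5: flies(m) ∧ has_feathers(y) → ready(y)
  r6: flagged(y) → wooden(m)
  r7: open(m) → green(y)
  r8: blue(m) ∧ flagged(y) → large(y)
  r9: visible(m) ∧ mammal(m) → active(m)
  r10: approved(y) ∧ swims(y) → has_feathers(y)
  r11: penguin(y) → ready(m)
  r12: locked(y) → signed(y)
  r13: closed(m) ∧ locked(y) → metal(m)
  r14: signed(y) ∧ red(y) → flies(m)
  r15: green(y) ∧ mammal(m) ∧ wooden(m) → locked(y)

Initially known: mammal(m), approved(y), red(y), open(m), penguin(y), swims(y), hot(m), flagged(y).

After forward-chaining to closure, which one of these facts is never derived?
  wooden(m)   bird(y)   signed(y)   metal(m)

metal(m)

Round 1 fires r2, r3, r6, r7, r10, r11, giving stale(m), bird(y), wooden(m), green(y), has_feathers(y), ready(m).
Round 2 fires r1, r15, giving valid(m), locked(y).
Round 3 fires r12, giving signed(y).
Round 4 fires r14, giving flies(m).
Round 5 fires r5, giving ready(y).
Derived: signed(y) (round 3), bird(y) (round 1), wooden(m) (round 1). metal(m) never appears in any round.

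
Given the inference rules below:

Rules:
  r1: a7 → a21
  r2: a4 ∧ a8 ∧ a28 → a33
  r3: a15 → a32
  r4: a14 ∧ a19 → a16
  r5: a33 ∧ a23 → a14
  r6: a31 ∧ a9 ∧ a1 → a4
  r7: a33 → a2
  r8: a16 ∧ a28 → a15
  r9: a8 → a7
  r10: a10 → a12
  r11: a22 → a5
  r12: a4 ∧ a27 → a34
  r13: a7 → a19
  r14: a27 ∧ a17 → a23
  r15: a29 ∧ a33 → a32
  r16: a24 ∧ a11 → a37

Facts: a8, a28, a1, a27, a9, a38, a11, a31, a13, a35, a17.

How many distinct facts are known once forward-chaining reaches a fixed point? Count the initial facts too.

Round 1 fires r6, r9, r14, giving a4, a7, a23.
Round 2 fires r1, r2, r12, r13, giving a21, a33, a34, a19.
Round 3 fires r5, r7, giving a14, a2.
Round 4 fires r4, giving a16.
Round 5 fires r8, giving a15.
Round 6 fires r3, giving a32.
Closure: {a1, a11, a13, a14, a15, a16, a17, a19, a2, a21, a23, a27, a28, a31, a32, a33, a34, a35, a38, a4, a7, a8, a9} — 23 facts.

23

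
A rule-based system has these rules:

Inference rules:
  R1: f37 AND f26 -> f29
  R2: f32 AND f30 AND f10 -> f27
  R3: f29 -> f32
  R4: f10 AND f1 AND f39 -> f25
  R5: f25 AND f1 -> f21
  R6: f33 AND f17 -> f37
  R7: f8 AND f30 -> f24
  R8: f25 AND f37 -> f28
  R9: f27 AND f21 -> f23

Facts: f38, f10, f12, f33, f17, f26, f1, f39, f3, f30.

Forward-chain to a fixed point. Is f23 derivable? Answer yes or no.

Round 1 fires R4, R6, giving f25, f37.
Round 2 fires R1, R5, R8, giving f29, f21, f28.
Round 3 fires R3, giving f32.
Round 4 fires R2, giving f27.
Round 5 fires R9, giving f23.
f23 appears in round 5, so it is derivable.

yes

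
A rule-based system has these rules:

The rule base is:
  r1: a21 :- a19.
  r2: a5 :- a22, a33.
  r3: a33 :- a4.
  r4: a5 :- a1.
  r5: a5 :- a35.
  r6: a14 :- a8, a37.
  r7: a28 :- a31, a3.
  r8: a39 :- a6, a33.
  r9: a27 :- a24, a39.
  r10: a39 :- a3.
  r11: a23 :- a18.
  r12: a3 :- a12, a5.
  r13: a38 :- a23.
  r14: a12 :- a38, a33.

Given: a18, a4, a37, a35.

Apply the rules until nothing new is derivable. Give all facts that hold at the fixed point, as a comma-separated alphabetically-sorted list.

a12, a18, a23, a3, a33, a35, a37, a38, a39, a4, a5

[1] r3 [a33 :- a4.]; r5 [a5 :- a35.]; r11 [a23 :- a18.]. ⇒ new: a33, a5, a23.
[2] r13 [a38 :- a23.]. ⇒ new: a38.
[3] r14 [a12 :- a38, a33.]. ⇒ new: a12.
[4] r12 [a3 :- a12, a5.]. ⇒ new: a3.
[5] r10 [a39 :- a3.]. ⇒ new: a39.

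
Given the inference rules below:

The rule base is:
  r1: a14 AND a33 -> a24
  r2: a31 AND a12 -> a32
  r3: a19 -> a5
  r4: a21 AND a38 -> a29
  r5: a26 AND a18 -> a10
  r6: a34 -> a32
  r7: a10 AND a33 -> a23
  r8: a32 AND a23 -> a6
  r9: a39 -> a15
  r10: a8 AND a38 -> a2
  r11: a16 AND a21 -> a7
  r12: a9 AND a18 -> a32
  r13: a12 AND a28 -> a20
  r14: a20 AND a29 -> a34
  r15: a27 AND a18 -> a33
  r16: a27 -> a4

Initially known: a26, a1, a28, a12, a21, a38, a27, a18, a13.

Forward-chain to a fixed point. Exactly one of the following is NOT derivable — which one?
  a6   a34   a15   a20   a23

Round 1: r4 [a21 AND a38 -> a29]; r5 [a26 AND a18 -> a10]; r13 [a12 AND a28 -> a20]; r15 [a27 AND a18 -> a33]; r16 [a27 -> a4]. New: a29, a10, a20, a33, a4.
Round 2: r7 [a10 AND a33 -> a23]; r14 [a20 AND a29 -> a34]. New: a23, a34.
Round 3: r6 [a34 -> a32]. New: a32.
Round 4: r8 [a32 AND a23 -> a6]. New: a6.
Derived: a23 (round 2), a6 (round 4), a34 (round 2), a20 (round 1). a15 never appears in any round.

a15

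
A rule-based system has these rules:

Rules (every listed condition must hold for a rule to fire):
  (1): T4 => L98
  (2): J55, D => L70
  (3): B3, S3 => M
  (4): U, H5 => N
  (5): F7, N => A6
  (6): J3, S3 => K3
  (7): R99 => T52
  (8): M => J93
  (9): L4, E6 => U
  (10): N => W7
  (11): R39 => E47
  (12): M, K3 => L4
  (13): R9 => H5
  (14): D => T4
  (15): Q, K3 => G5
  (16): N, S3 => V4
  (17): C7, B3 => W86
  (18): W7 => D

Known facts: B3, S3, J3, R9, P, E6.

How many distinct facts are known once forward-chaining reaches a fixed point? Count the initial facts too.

18

[1] (3) [B3, S3 => M]; (6) [J3, S3 => K3]; (13) [R9 => H5]. ⇒ new: M, K3, H5.
[2] (8) [M => J93]; (12) [M, K3 => L4]. ⇒ new: J93, L4.
[3] (9) [L4, E6 => U]. ⇒ new: U.
[4] (4) [U, H5 => N]. ⇒ new: N.
[5] (10) [N => W7]; (16) [N, S3 => V4]. ⇒ new: W7, V4.
[6] (18) [W7 => D]. ⇒ new: D.
[7] (14) [D => T4]. ⇒ new: T4.
[8] (1) [T4 => L98]. ⇒ new: L98.
Closure: {B3, D, E6, H5, J3, J93, K3, L4, L98, M, N, P, R9, S3, T4, U, V4, W7} — 18 facts.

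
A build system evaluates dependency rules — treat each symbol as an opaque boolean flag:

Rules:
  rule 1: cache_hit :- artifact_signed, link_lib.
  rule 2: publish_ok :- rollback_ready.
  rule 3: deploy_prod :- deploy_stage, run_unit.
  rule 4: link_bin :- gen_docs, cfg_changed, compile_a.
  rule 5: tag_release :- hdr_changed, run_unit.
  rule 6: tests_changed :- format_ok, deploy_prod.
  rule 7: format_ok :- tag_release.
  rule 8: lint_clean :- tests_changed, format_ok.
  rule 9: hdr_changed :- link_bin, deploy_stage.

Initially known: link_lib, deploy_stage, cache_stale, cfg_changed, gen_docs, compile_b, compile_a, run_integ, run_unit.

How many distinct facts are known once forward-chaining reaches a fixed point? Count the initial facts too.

16

[1] rule 3 [deploy_prod :- deploy_stage, run_unit.]; rule 4 [link_bin :- gen_docs, cfg_changed, compile_a.]. ⇒ new: deploy_prod, link_bin.
[2] rule 9 [hdr_changed :- link_bin, deploy_stage.]. ⇒ new: hdr_changed.
[3] rule 5 [tag_release :- hdr_changed, run_unit.]. ⇒ new: tag_release.
[4] rule 7 [format_ok :- tag_release.]. ⇒ new: format_ok.
[5] rule 6 [tests_changed :- format_ok, deploy_prod.]. ⇒ new: tests_changed.
[6] rule 8 [lint_clean :- tests_changed, format_ok.]. ⇒ new: lint_clean.
Closure: {cache_stale, cfg_changed, compile_a, compile_b, deploy_prod, deploy_stage, format_ok, gen_docs, hdr_changed, link_bin, link_lib, lint_clean, run_integ, run_unit, tag_release, tests_changed} — 16 facts.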